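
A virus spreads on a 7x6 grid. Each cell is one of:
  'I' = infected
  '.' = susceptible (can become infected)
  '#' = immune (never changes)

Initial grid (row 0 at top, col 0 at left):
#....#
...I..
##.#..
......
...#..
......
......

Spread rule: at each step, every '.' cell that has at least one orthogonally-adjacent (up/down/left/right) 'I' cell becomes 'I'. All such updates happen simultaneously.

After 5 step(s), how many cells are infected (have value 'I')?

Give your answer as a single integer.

Answer: 25

Derivation:
Step 0 (initial): 1 infected
Step 1: +3 new -> 4 infected
Step 2: +6 new -> 10 infected
Step 3: +5 new -> 15 infected
Step 4: +5 new -> 20 infected
Step 5: +5 new -> 25 infected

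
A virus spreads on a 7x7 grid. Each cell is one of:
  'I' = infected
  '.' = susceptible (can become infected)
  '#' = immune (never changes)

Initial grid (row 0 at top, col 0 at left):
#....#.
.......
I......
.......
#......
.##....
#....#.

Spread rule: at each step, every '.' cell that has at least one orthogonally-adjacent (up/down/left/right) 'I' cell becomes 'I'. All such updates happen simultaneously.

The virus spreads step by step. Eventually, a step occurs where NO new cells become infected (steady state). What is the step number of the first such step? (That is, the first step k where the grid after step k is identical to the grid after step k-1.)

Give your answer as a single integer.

Step 0 (initial): 1 infected
Step 1: +3 new -> 4 infected
Step 2: +3 new -> 7 infected
Step 3: +5 new -> 12 infected
Step 4: +5 new -> 17 infected
Step 5: +5 new -> 22 infected
Step 6: +6 new -> 28 infected
Step 7: +5 new -> 33 infected
Step 8: +5 new -> 38 infected
Step 9: +2 new -> 40 infected
Step 10: +1 new -> 41 infected
Step 11: +0 new -> 41 infected

Answer: 11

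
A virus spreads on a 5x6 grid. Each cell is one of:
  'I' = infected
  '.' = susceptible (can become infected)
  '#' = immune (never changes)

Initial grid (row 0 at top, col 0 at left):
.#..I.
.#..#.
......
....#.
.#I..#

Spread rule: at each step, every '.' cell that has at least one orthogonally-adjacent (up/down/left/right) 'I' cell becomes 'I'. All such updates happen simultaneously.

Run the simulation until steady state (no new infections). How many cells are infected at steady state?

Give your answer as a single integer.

Answer: 24

Derivation:
Step 0 (initial): 2 infected
Step 1: +4 new -> 6 infected
Step 2: +7 new -> 13 infected
Step 3: +5 new -> 18 infected
Step 4: +4 new -> 22 infected
Step 5: +1 new -> 23 infected
Step 6: +1 new -> 24 infected
Step 7: +0 new -> 24 infected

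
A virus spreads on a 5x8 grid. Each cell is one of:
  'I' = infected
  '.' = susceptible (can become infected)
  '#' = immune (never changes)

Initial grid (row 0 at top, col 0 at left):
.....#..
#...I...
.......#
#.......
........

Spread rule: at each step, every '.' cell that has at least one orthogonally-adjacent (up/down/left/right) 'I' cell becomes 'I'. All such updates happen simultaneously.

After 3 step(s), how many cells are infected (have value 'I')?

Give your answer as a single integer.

Step 0 (initial): 1 infected
Step 1: +4 new -> 5 infected
Step 2: +6 new -> 11 infected
Step 3: +9 new -> 20 infected

Answer: 20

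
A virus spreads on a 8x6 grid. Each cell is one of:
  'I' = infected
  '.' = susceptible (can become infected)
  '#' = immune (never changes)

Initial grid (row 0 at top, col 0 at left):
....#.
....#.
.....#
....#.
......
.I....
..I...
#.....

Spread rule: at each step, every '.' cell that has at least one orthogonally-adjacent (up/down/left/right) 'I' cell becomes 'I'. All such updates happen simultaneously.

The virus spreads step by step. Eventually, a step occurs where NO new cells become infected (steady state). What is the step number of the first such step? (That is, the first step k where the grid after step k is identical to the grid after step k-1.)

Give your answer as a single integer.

Answer: 8

Derivation:
Step 0 (initial): 2 infected
Step 1: +6 new -> 8 infected
Step 2: +8 new -> 16 infected
Step 3: +7 new -> 23 infected
Step 4: +7 new -> 30 infected
Step 5: +5 new -> 35 infected
Step 6: +5 new -> 40 infected
Step 7: +1 new -> 41 infected
Step 8: +0 new -> 41 infected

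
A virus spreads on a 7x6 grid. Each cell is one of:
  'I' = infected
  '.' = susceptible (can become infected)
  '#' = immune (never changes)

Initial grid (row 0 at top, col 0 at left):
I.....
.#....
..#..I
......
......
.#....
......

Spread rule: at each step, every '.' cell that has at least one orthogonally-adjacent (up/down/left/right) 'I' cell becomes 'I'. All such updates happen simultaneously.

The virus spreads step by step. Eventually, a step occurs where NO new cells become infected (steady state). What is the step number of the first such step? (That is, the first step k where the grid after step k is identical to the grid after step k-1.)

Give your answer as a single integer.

Step 0 (initial): 2 infected
Step 1: +5 new -> 7 infected
Step 2: +7 new -> 14 infected
Step 3: +9 new -> 23 infected
Step 4: +6 new -> 29 infected
Step 5: +5 new -> 34 infected
Step 6: +3 new -> 37 infected
Step 7: +2 new -> 39 infected
Step 8: +0 new -> 39 infected

Answer: 8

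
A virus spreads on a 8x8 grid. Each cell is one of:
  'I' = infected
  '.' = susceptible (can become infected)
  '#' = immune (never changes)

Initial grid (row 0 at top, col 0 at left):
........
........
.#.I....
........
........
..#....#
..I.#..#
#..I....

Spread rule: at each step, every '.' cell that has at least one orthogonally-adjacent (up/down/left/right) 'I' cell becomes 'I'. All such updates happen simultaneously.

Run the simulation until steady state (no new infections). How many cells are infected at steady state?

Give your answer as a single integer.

Answer: 58

Derivation:
Step 0 (initial): 3 infected
Step 1: +8 new -> 11 infected
Step 2: +12 new -> 23 infected
Step 3: +14 new -> 37 infected
Step 4: +12 new -> 49 infected
Step 5: +7 new -> 56 infected
Step 6: +2 new -> 58 infected
Step 7: +0 new -> 58 infected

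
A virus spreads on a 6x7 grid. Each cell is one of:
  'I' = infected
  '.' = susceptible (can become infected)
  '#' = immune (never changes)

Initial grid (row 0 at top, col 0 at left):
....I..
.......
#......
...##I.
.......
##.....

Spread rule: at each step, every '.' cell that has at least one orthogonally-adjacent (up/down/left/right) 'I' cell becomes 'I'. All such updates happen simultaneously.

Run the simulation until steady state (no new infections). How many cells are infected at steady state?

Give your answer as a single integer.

Answer: 37

Derivation:
Step 0 (initial): 2 infected
Step 1: +6 new -> 8 infected
Step 2: +9 new -> 17 infected
Step 3: +7 new -> 24 infected
Step 4: +5 new -> 29 infected
Step 5: +5 new -> 34 infected
Step 6: +2 new -> 36 infected
Step 7: +1 new -> 37 infected
Step 8: +0 new -> 37 infected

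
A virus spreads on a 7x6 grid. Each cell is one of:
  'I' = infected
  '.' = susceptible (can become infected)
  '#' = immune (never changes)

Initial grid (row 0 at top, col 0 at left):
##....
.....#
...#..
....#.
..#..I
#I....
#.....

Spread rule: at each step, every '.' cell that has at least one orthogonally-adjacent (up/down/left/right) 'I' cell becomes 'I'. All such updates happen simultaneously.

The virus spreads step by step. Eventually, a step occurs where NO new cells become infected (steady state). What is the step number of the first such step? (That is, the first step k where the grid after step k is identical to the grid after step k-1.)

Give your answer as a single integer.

Step 0 (initial): 2 infected
Step 1: +6 new -> 8 infected
Step 2: +8 new -> 16 infected
Step 3: +7 new -> 23 infected
Step 4: +4 new -> 27 infected
Step 5: +4 new -> 31 infected
Step 6: +3 new -> 34 infected
Step 7: +0 new -> 34 infected

Answer: 7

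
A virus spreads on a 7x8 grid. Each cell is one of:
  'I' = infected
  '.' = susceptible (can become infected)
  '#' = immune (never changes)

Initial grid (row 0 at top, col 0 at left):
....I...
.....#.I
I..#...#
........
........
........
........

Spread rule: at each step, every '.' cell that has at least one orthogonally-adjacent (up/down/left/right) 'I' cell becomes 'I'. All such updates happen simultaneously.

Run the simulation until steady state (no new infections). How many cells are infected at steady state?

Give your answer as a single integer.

Step 0 (initial): 3 infected
Step 1: +8 new -> 11 infected
Step 2: +10 new -> 21 infected
Step 3: +8 new -> 29 infected
Step 4: +8 new -> 37 infected
Step 5: +7 new -> 44 infected
Step 6: +6 new -> 50 infected
Step 7: +3 new -> 53 infected
Step 8: +0 new -> 53 infected

Answer: 53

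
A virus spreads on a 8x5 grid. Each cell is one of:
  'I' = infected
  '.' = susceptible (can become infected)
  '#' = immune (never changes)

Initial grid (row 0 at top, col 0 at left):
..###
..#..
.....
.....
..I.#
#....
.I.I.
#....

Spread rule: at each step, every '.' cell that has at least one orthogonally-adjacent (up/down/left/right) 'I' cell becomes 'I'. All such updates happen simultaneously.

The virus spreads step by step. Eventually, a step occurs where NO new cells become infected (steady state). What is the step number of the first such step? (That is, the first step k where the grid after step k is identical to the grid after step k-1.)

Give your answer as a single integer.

Step 0 (initial): 3 infected
Step 1: +11 new -> 14 infected
Step 2: +7 new -> 21 infected
Step 3: +4 new -> 25 infected
Step 4: +4 new -> 29 infected
Step 5: +3 new -> 32 infected
Step 6: +1 new -> 33 infected
Step 7: +0 new -> 33 infected

Answer: 7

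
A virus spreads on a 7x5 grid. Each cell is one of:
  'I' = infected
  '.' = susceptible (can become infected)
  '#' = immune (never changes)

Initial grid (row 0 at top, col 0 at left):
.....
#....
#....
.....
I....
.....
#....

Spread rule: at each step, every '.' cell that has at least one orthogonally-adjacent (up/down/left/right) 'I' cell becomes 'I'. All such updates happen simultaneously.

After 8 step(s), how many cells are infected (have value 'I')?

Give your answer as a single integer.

Step 0 (initial): 1 infected
Step 1: +3 new -> 4 infected
Step 2: +3 new -> 7 infected
Step 3: +5 new -> 12 infected
Step 4: +6 new -> 18 infected
Step 5: +6 new -> 24 infected
Step 6: +5 new -> 29 infected
Step 7: +2 new -> 31 infected
Step 8: +1 new -> 32 infected

Answer: 32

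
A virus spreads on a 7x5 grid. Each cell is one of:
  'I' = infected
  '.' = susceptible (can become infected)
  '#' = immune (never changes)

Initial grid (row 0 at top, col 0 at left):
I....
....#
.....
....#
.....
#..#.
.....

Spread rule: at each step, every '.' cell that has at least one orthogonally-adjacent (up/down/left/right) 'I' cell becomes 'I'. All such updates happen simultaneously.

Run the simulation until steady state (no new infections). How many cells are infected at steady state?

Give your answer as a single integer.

Answer: 31

Derivation:
Step 0 (initial): 1 infected
Step 1: +2 new -> 3 infected
Step 2: +3 new -> 6 infected
Step 3: +4 new -> 10 infected
Step 4: +5 new -> 15 infected
Step 5: +3 new -> 18 infected
Step 6: +4 new -> 22 infected
Step 7: +3 new -> 25 infected
Step 8: +3 new -> 28 infected
Step 9: +2 new -> 30 infected
Step 10: +1 new -> 31 infected
Step 11: +0 new -> 31 infected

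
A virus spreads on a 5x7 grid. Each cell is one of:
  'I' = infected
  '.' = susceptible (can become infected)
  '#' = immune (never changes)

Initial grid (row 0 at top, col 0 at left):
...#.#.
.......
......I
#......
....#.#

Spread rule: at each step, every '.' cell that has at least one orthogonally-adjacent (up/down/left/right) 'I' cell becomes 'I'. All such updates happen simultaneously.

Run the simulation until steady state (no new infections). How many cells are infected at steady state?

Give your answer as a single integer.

Answer: 30

Derivation:
Step 0 (initial): 1 infected
Step 1: +3 new -> 4 infected
Step 2: +4 new -> 8 infected
Step 3: +4 new -> 12 infected
Step 4: +4 new -> 16 infected
Step 5: +4 new -> 20 infected
Step 6: +5 new -> 25 infected
Step 7: +3 new -> 28 infected
Step 8: +2 new -> 30 infected
Step 9: +0 new -> 30 infected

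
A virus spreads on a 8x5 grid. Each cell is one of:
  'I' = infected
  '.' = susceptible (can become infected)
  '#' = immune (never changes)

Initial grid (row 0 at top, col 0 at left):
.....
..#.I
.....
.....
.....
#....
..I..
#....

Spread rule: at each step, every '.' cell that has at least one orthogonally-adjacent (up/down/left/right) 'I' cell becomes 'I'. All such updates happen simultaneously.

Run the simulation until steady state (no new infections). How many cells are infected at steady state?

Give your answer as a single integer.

Step 0 (initial): 2 infected
Step 1: +7 new -> 9 infected
Step 2: +10 new -> 19 infected
Step 3: +9 new -> 28 infected
Step 4: +4 new -> 32 infected
Step 5: +4 new -> 36 infected
Step 6: +1 new -> 37 infected
Step 7: +0 new -> 37 infected

Answer: 37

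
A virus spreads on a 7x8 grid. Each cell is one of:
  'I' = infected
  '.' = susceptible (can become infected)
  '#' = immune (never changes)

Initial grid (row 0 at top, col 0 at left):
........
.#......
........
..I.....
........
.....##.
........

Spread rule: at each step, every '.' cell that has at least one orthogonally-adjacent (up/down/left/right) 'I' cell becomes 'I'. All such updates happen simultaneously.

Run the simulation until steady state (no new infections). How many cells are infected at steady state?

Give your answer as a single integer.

Step 0 (initial): 1 infected
Step 1: +4 new -> 5 infected
Step 2: +8 new -> 13 infected
Step 3: +10 new -> 23 infected
Step 4: +11 new -> 34 infected
Step 5: +8 new -> 42 infected
Step 6: +5 new -> 47 infected
Step 7: +4 new -> 51 infected
Step 8: +2 new -> 53 infected
Step 9: +0 new -> 53 infected

Answer: 53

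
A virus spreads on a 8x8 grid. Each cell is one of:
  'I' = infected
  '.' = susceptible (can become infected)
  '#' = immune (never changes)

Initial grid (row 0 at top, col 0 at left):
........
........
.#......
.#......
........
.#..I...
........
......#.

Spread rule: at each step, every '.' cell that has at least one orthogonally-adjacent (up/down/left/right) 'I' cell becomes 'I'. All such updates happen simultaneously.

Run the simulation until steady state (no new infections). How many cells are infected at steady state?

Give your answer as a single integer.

Answer: 60

Derivation:
Step 0 (initial): 1 infected
Step 1: +4 new -> 5 infected
Step 2: +8 new -> 13 infected
Step 3: +10 new -> 23 infected
Step 4: +10 new -> 33 infected
Step 5: +10 new -> 43 infected
Step 6: +8 new -> 51 infected
Step 7: +5 new -> 56 infected
Step 8: +3 new -> 59 infected
Step 9: +1 new -> 60 infected
Step 10: +0 new -> 60 infected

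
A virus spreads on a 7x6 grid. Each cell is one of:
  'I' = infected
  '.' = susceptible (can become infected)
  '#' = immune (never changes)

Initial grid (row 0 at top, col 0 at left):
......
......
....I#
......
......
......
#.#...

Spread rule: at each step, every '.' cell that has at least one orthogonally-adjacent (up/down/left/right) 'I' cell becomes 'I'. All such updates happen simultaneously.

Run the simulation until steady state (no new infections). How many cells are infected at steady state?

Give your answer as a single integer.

Answer: 39

Derivation:
Step 0 (initial): 1 infected
Step 1: +3 new -> 4 infected
Step 2: +7 new -> 11 infected
Step 3: +8 new -> 19 infected
Step 4: +8 new -> 27 infected
Step 5: +7 new -> 34 infected
Step 6: +3 new -> 37 infected
Step 7: +2 new -> 39 infected
Step 8: +0 new -> 39 infected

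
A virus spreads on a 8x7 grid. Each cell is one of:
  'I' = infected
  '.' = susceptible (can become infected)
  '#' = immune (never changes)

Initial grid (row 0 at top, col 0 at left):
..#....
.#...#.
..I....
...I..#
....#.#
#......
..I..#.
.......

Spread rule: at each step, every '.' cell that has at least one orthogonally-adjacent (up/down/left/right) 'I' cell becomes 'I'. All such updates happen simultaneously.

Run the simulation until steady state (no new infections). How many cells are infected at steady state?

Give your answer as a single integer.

Answer: 48

Derivation:
Step 0 (initial): 3 infected
Step 1: +10 new -> 13 infected
Step 2: +12 new -> 25 infected
Step 3: +10 new -> 35 infected
Step 4: +6 new -> 41 infected
Step 5: +5 new -> 46 infected
Step 6: +2 new -> 48 infected
Step 7: +0 new -> 48 infected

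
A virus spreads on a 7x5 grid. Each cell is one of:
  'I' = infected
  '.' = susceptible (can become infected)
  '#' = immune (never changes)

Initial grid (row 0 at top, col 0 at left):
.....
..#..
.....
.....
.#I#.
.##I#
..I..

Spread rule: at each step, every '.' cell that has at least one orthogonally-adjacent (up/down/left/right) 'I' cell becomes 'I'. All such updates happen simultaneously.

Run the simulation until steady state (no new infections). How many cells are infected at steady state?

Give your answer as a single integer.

Step 0 (initial): 3 infected
Step 1: +3 new -> 6 infected
Step 2: +5 new -> 11 infected
Step 3: +5 new -> 16 infected
Step 4: +6 new -> 22 infected
Step 5: +4 new -> 26 infected
Step 6: +3 new -> 29 infected
Step 7: +0 new -> 29 infected

Answer: 29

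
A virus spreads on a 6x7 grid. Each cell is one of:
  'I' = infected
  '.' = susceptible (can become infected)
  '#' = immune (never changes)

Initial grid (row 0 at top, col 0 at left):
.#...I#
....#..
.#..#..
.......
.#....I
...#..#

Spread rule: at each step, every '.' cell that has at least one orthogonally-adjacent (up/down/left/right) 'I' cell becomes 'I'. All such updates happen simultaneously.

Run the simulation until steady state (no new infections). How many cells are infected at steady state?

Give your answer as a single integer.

Answer: 34

Derivation:
Step 0 (initial): 2 infected
Step 1: +4 new -> 6 infected
Step 2: +7 new -> 13 infected
Step 3: +5 new -> 18 infected
Step 4: +4 new -> 22 infected
Step 5: +4 new -> 26 infected
Step 6: +3 new -> 29 infected
Step 7: +4 new -> 33 infected
Step 8: +1 new -> 34 infected
Step 9: +0 new -> 34 infected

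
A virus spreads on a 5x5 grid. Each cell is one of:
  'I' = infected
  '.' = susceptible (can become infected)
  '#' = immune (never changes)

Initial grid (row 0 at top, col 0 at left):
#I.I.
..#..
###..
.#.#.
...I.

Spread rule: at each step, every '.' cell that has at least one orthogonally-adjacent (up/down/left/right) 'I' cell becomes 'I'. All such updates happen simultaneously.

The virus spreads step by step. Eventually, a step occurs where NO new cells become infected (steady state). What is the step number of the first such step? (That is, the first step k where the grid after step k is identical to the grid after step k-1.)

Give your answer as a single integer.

Step 0 (initial): 3 infected
Step 1: +6 new -> 9 infected
Step 2: +6 new -> 15 infected
Step 3: +2 new -> 17 infected
Step 4: +1 new -> 18 infected
Step 5: +0 new -> 18 infected

Answer: 5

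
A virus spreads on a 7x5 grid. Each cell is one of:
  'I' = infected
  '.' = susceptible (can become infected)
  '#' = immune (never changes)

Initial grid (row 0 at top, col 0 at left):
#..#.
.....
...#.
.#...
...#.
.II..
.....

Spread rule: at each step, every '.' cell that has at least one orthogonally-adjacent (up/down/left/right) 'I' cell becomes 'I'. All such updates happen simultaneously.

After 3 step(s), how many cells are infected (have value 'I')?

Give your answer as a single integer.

Step 0 (initial): 2 infected
Step 1: +6 new -> 8 infected
Step 2: +5 new -> 13 infected
Step 3: +5 new -> 18 infected

Answer: 18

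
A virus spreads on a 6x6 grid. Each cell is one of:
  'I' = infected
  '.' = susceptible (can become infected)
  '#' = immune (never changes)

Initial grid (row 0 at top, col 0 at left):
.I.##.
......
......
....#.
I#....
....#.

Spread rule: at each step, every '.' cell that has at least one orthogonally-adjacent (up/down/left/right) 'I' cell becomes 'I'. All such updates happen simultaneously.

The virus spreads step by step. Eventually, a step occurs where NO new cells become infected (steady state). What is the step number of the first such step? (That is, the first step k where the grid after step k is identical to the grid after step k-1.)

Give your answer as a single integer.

Answer: 9

Derivation:
Step 0 (initial): 2 infected
Step 1: +5 new -> 7 infected
Step 2: +6 new -> 13 infected
Step 3: +4 new -> 17 infected
Step 4: +5 new -> 22 infected
Step 5: +3 new -> 25 infected
Step 6: +3 new -> 28 infected
Step 7: +2 new -> 30 infected
Step 8: +1 new -> 31 infected
Step 9: +0 new -> 31 infected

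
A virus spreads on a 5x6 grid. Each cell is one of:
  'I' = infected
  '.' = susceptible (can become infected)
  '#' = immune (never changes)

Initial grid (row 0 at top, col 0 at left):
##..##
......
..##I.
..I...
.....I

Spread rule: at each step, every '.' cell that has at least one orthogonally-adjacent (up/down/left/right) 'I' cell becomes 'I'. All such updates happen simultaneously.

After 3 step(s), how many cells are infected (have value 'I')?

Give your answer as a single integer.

Step 0 (initial): 3 infected
Step 1: +8 new -> 11 infected
Step 2: +6 new -> 17 infected
Step 3: +5 new -> 22 infected

Answer: 22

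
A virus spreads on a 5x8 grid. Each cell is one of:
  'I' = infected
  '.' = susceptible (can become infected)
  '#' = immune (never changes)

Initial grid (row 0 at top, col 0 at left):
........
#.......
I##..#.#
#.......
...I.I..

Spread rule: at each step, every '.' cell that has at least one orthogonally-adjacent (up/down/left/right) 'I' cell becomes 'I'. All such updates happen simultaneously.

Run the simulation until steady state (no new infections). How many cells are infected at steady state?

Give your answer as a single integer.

Answer: 34

Derivation:
Step 0 (initial): 3 infected
Step 1: +5 new -> 8 infected
Step 2: +6 new -> 14 infected
Step 3: +6 new -> 20 infected
Step 4: +4 new -> 24 infected
Step 5: +6 new -> 30 infected
Step 6: +3 new -> 33 infected
Step 7: +1 new -> 34 infected
Step 8: +0 new -> 34 infected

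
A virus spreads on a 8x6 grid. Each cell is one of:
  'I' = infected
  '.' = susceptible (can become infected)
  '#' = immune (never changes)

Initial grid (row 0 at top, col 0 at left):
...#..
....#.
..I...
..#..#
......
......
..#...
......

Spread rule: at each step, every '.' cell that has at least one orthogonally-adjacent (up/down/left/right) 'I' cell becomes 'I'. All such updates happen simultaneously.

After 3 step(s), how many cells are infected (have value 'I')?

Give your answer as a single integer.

Step 0 (initial): 1 infected
Step 1: +3 new -> 4 infected
Step 2: +7 new -> 11 infected
Step 3: +7 new -> 18 infected

Answer: 18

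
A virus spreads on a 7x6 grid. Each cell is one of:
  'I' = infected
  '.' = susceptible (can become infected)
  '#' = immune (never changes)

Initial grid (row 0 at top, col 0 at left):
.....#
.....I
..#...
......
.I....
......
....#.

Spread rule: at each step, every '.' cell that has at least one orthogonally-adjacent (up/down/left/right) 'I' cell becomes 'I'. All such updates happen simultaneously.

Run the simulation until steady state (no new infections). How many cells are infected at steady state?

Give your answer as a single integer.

Step 0 (initial): 2 infected
Step 1: +6 new -> 8 infected
Step 2: +11 new -> 19 infected
Step 3: +12 new -> 31 infected
Step 4: +6 new -> 37 infected
Step 5: +2 new -> 39 infected
Step 6: +0 new -> 39 infected

Answer: 39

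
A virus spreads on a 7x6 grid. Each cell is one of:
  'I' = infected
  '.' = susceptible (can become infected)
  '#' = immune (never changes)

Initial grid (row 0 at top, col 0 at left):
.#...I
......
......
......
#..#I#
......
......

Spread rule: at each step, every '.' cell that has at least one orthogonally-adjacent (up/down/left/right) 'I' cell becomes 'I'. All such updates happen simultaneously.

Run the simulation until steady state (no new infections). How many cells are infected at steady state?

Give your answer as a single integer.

Step 0 (initial): 2 infected
Step 1: +4 new -> 6 infected
Step 2: +9 new -> 15 infected
Step 3: +7 new -> 22 infected
Step 4: +6 new -> 28 infected
Step 5: +6 new -> 34 infected
Step 6: +3 new -> 37 infected
Step 7: +1 new -> 38 infected
Step 8: +0 new -> 38 infected

Answer: 38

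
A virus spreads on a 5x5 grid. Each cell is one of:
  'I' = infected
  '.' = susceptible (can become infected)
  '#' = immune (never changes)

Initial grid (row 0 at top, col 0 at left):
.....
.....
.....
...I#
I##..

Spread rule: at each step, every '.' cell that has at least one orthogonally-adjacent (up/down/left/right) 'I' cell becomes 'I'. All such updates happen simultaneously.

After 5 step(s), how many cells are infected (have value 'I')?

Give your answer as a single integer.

Answer: 22

Derivation:
Step 0 (initial): 2 infected
Step 1: +4 new -> 6 infected
Step 2: +6 new -> 12 infected
Step 3: +5 new -> 17 infected
Step 4: +4 new -> 21 infected
Step 5: +1 new -> 22 infected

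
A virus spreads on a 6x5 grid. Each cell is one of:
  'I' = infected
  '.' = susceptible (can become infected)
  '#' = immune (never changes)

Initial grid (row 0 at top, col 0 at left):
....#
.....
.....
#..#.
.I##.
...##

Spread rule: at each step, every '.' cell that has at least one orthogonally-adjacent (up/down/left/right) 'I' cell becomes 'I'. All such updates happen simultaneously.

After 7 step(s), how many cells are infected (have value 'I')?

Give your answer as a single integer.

Answer: 23

Derivation:
Step 0 (initial): 1 infected
Step 1: +3 new -> 4 infected
Step 2: +4 new -> 8 infected
Step 3: +3 new -> 11 infected
Step 4: +4 new -> 15 infected
Step 5: +4 new -> 19 infected
Step 6: +3 new -> 22 infected
Step 7: +1 new -> 23 infected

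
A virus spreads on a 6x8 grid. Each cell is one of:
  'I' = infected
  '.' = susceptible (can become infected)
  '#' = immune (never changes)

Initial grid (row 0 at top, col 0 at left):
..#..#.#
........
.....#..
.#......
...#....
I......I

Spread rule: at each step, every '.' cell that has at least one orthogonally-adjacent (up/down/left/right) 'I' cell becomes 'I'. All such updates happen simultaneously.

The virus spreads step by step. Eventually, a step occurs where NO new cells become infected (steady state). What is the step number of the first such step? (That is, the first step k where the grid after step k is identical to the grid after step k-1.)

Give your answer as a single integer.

Step 0 (initial): 2 infected
Step 1: +4 new -> 6 infected
Step 2: +6 new -> 12 infected
Step 3: +7 new -> 19 infected
Step 4: +7 new -> 26 infected
Step 5: +6 new -> 32 infected
Step 6: +6 new -> 38 infected
Step 7: +2 new -> 40 infected
Step 8: +2 new -> 42 infected
Step 9: +0 new -> 42 infected

Answer: 9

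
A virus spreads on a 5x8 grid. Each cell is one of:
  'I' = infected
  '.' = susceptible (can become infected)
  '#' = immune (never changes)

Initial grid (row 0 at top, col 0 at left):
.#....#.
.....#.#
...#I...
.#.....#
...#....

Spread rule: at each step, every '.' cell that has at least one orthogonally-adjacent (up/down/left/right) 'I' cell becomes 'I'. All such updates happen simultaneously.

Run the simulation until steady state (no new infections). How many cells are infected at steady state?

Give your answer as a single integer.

Answer: 31

Derivation:
Step 0 (initial): 1 infected
Step 1: +3 new -> 4 infected
Step 2: +6 new -> 10 infected
Step 3: +8 new -> 18 infected
Step 4: +5 new -> 23 infected
Step 5: +4 new -> 27 infected
Step 6: +3 new -> 30 infected
Step 7: +1 new -> 31 infected
Step 8: +0 new -> 31 infected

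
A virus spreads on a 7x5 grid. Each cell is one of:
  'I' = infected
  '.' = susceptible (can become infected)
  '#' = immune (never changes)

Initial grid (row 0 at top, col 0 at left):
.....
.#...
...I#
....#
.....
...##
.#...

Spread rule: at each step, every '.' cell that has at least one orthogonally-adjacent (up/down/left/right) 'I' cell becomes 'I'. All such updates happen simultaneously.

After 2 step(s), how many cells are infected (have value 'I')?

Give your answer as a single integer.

Step 0 (initial): 1 infected
Step 1: +3 new -> 4 infected
Step 2: +6 new -> 10 infected

Answer: 10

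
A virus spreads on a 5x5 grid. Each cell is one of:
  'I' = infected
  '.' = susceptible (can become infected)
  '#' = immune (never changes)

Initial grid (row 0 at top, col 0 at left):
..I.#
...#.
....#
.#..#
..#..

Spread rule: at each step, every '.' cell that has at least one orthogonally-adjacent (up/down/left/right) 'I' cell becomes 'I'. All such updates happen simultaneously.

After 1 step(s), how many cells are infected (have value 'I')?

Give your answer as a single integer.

Step 0 (initial): 1 infected
Step 1: +3 new -> 4 infected

Answer: 4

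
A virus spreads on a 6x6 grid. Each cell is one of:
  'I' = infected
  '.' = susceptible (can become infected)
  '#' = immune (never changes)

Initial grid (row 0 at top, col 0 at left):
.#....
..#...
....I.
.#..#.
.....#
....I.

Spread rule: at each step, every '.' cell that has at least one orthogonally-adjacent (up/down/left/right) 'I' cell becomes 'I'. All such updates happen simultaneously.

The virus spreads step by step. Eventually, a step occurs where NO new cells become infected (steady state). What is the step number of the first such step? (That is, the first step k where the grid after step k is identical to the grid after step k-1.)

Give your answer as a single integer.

Step 0 (initial): 2 infected
Step 1: +6 new -> 8 infected
Step 2: +8 new -> 16 infected
Step 3: +6 new -> 22 infected
Step 4: +5 new -> 27 infected
Step 5: +3 new -> 30 infected
Step 6: +1 new -> 31 infected
Step 7: +0 new -> 31 infected

Answer: 7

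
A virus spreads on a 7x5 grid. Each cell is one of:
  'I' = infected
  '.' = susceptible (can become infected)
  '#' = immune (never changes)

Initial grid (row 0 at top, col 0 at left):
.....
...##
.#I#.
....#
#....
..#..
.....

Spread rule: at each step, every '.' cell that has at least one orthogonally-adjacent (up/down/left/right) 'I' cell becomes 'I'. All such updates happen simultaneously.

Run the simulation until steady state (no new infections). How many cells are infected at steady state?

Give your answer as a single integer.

Answer: 27

Derivation:
Step 0 (initial): 1 infected
Step 1: +2 new -> 3 infected
Step 2: +5 new -> 8 infected
Step 3: +6 new -> 14 infected
Step 4: +6 new -> 20 infected
Step 5: +4 new -> 24 infected
Step 6: +3 new -> 27 infected
Step 7: +0 new -> 27 infected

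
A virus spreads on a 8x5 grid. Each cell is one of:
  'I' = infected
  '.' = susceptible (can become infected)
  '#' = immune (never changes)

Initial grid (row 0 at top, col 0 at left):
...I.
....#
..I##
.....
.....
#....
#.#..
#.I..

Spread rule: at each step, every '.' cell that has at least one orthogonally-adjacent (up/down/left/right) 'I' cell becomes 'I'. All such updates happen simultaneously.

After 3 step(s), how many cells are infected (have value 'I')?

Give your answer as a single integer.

Answer: 30

Derivation:
Step 0 (initial): 3 infected
Step 1: +8 new -> 11 infected
Step 2: +9 new -> 20 infected
Step 3: +10 new -> 30 infected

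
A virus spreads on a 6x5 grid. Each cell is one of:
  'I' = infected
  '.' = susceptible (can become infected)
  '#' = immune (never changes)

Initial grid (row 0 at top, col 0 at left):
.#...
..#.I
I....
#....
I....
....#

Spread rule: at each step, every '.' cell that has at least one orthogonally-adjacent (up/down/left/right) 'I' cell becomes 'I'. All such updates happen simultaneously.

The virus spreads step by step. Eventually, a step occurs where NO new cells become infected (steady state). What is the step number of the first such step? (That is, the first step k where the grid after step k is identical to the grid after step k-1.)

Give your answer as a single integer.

Answer: 5

Derivation:
Step 0 (initial): 3 infected
Step 1: +7 new -> 10 infected
Step 2: +9 new -> 19 infected
Step 3: +6 new -> 25 infected
Step 4: +1 new -> 26 infected
Step 5: +0 new -> 26 infected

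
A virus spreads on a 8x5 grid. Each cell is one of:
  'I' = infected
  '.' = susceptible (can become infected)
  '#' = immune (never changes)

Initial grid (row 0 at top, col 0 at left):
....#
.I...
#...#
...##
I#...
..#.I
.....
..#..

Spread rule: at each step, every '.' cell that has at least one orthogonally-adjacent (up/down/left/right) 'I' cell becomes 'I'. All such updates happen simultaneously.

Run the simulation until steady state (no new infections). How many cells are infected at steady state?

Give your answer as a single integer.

Step 0 (initial): 3 infected
Step 1: +9 new -> 12 infected
Step 2: +10 new -> 22 infected
Step 3: +9 new -> 31 infected
Step 4: +1 new -> 32 infected
Step 5: +0 new -> 32 infected

Answer: 32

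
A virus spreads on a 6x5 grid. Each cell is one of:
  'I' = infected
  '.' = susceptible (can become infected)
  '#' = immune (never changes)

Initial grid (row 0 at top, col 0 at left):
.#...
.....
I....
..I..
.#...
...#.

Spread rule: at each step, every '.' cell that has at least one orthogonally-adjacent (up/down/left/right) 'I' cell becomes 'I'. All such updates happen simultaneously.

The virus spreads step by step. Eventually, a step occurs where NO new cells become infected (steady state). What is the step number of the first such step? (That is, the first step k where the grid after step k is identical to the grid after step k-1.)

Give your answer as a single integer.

Step 0 (initial): 2 infected
Step 1: +7 new -> 9 infected
Step 2: +8 new -> 17 infected
Step 3: +6 new -> 23 infected
Step 4: +3 new -> 26 infected
Step 5: +1 new -> 27 infected
Step 6: +0 new -> 27 infected

Answer: 6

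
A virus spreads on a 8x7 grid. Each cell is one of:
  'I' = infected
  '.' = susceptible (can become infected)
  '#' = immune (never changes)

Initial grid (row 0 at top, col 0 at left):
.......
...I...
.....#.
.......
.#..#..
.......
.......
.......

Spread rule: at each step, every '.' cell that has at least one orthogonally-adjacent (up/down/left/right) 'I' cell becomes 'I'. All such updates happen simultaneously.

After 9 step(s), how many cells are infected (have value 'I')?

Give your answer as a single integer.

Answer: 53

Derivation:
Step 0 (initial): 1 infected
Step 1: +4 new -> 5 infected
Step 2: +7 new -> 12 infected
Step 3: +8 new -> 20 infected
Step 4: +8 new -> 28 infected
Step 5: +6 new -> 34 infected
Step 6: +7 new -> 41 infected
Step 7: +6 new -> 47 infected
Step 8: +4 new -> 51 infected
Step 9: +2 new -> 53 infected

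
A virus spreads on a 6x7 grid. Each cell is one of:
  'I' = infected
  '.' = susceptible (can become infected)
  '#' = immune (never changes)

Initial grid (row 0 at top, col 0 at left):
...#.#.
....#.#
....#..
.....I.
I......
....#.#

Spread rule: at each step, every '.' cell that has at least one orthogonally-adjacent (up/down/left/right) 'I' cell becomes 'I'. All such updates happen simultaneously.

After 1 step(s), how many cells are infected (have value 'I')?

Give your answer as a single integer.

Step 0 (initial): 2 infected
Step 1: +7 new -> 9 infected

Answer: 9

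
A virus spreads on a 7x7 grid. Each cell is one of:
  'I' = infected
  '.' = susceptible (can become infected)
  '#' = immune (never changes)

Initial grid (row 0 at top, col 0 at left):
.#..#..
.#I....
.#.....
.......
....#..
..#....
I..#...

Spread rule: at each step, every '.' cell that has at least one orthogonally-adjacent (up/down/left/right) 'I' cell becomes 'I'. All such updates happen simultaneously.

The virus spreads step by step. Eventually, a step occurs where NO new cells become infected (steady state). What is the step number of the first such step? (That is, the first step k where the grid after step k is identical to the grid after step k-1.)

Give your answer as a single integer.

Step 0 (initial): 2 infected
Step 1: +5 new -> 7 infected
Step 2: +7 new -> 14 infected
Step 3: +7 new -> 21 infected
Step 4: +6 new -> 27 infected
Step 5: +5 new -> 32 infected
Step 6: +4 new -> 36 infected
Step 7: +3 new -> 39 infected
Step 8: +2 new -> 41 infected
Step 9: +1 new -> 42 infected
Step 10: +0 new -> 42 infected

Answer: 10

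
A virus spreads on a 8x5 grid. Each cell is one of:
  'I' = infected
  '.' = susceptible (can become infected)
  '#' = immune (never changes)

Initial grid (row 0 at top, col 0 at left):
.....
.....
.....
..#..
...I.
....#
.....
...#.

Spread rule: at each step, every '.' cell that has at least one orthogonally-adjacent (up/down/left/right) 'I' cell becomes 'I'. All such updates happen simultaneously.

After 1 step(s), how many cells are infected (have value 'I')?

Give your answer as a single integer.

Answer: 5

Derivation:
Step 0 (initial): 1 infected
Step 1: +4 new -> 5 infected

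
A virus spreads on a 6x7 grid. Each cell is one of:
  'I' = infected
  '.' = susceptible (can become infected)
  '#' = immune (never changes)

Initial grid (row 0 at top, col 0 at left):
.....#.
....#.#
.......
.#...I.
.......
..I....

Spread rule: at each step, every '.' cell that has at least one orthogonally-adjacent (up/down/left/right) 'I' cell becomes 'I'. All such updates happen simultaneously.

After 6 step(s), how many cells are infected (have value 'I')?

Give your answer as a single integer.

Step 0 (initial): 2 infected
Step 1: +7 new -> 9 infected
Step 2: +12 new -> 21 infected
Step 3: +4 new -> 25 infected
Step 4: +4 new -> 29 infected
Step 5: +4 new -> 33 infected
Step 6: +3 new -> 36 infected

Answer: 36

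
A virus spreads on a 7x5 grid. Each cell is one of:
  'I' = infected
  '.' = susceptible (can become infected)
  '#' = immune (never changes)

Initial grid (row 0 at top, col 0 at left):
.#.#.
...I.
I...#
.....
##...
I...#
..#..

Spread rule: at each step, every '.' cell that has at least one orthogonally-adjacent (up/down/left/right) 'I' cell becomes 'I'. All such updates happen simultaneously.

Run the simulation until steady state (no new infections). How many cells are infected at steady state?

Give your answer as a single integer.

Step 0 (initial): 3 infected
Step 1: +8 new -> 11 infected
Step 2: +9 new -> 20 infected
Step 3: +5 new -> 25 infected
Step 4: +2 new -> 27 infected
Step 5: +1 new -> 28 infected
Step 6: +0 new -> 28 infected

Answer: 28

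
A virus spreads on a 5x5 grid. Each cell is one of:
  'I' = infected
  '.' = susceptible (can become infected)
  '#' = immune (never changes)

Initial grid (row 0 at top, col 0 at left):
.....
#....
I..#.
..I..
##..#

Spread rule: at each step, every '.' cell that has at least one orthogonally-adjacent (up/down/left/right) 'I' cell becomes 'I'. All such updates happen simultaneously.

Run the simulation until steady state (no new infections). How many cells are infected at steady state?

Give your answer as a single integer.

Step 0 (initial): 2 infected
Step 1: +6 new -> 8 infected
Step 2: +4 new -> 12 infected
Step 3: +4 new -> 16 infected
Step 4: +3 new -> 19 infected
Step 5: +1 new -> 20 infected
Step 6: +0 new -> 20 infected

Answer: 20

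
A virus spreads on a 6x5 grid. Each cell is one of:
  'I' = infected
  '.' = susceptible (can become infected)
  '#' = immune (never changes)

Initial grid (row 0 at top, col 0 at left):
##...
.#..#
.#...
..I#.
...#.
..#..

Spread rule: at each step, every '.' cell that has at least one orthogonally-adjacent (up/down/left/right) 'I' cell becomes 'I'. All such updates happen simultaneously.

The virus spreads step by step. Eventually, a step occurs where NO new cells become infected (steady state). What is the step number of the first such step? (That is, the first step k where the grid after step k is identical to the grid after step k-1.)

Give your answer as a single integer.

Step 0 (initial): 1 infected
Step 1: +3 new -> 4 infected
Step 2: +4 new -> 8 infected
Step 3: +6 new -> 14 infected
Step 4: +4 new -> 18 infected
Step 5: +2 new -> 20 infected
Step 6: +1 new -> 21 infected
Step 7: +1 new -> 22 infected
Step 8: +0 new -> 22 infected

Answer: 8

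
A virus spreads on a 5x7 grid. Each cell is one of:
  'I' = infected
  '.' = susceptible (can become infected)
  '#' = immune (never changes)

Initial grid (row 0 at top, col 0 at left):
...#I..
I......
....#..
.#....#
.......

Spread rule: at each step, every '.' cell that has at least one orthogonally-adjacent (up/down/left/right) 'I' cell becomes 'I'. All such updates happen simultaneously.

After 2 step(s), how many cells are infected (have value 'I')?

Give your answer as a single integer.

Answer: 14

Derivation:
Step 0 (initial): 2 infected
Step 1: +5 new -> 7 infected
Step 2: +7 new -> 14 infected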